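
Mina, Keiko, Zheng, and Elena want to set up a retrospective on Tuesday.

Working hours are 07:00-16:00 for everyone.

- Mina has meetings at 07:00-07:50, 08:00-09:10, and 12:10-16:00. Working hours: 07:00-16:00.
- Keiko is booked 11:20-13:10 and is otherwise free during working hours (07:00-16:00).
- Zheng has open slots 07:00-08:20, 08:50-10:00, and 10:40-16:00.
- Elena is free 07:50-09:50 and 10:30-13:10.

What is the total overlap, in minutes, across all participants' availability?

Mina free within 07:00–16:00: 07:50–08:00, 09:10–12:10.
Keiko free within 07:00–16:00: 07:00–11:20, 13:10–16:00.
Mina ∩ Keiko: 07:50–08:00, 09:10–11:20.
Mina ∩ Keiko ∩ Zheng: 07:50–08:00, 09:10–10:00, 10:40–11:20.
Mina ∩ Keiko ∩ Zheng ∩ Elena: 07:50–08:00, 09:10–09:50, 10:40–11:20.
Total common minutes: 10 + 40 + 40 = 90.

90 minutes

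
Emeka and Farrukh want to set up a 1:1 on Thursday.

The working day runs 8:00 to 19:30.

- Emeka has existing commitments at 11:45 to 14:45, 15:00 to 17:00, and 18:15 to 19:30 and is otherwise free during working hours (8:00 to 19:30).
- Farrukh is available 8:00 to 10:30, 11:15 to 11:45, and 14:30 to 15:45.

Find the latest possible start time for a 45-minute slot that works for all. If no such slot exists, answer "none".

09:45

Emeka free within 08:00–19:30: 08:00–11:45, 14:45–15:00, 17:00–18:15.
Emeka ∩ Farrukh: 08:00–10:30, 11:15–11:45, 14:45–15:00.
Windows ≥ 45 min: 08:00–10:30.
Latest start in the last window 08:00–10:30 is 10:30 − 45 min = 09:45.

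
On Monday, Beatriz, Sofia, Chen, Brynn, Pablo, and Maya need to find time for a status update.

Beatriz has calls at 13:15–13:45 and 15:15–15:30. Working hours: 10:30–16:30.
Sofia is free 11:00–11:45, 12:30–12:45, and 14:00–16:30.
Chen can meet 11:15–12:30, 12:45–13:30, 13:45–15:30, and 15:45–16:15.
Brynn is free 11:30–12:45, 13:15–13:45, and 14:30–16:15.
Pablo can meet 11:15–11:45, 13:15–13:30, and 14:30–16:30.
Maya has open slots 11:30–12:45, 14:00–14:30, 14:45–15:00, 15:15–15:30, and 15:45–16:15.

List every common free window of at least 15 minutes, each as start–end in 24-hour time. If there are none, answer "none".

Beatriz free within 10:30–16:30: 10:30–13:15, 13:45–15:15, 15:30–16:30.
Beatriz ∩ Sofia: 11:00–11:45, 12:30–12:45, 14:00–15:15, 15:30–16:30.
Beatriz ∩ Sofia ∩ Chen: 11:15–11:45, 14:00–15:15, 15:45–16:15.
Beatriz ∩ Sofia ∩ Chen ∩ Brynn: 11:30–11:45, 14:30–15:15, 15:45–16:15.
Beatriz ∩ Sofia ∩ Chen ∩ Brynn ∩ Pablo: 11:30–11:45, 14:30–15:15, 15:45–16:15.
Beatriz ∩ Sofia ∩ Chen ∩ Brynn ∩ Pablo ∩ Maya: 11:30–11:45, 14:45–15:00, 15:45–16:15.
Windows ≥ 15 min: 11:30–11:45, 14:45–15:00, 15:45–16:15.

11:30–11:45, 14:45–15:00, 15:45–16:15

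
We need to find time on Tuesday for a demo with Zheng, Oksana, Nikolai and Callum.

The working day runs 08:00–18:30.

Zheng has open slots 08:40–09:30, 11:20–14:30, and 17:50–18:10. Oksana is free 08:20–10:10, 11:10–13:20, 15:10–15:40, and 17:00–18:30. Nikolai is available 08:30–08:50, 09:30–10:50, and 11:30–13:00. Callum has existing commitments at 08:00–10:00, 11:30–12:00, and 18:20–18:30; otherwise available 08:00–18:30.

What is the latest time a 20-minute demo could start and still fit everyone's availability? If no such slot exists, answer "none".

Callum free within 08:00–18:30: 10:00–11:30, 12:00–18:20.
Zheng ∩ Oksana: 08:40–09:30, 11:20–13:20, 17:50–18:10.
Zheng ∩ Oksana ∩ Nikolai: 08:40–08:50, 11:30–13:00.
Zheng ∩ Oksana ∩ Nikolai ∩ Callum: 12:00–13:00.
Windows ≥ 20 min: 12:00–13:00.
Latest start in the last window 12:00–13:00 is 13:00 − 20 min = 12:40.

12:40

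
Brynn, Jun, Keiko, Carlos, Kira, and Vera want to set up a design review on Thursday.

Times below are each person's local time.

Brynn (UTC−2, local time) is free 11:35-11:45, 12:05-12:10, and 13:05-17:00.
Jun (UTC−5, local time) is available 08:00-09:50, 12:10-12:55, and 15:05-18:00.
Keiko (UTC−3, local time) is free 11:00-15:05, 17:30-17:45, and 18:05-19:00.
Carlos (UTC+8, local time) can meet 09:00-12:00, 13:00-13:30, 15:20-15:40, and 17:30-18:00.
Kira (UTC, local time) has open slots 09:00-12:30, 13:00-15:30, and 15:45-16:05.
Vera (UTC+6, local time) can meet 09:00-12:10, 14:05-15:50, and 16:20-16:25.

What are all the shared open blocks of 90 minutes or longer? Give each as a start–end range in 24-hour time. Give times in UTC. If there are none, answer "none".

Brynn → UTC: 13:35–13:45, 14:05–14:10, 15:05–19:00.
Jun → UTC: 13:00–14:50, 17:10–17:55, 20:05–23:00.
Keiko → UTC: 14:00–18:05, 20:30–20:45, 21:05–22:00.
Carlos → UTC: 01:00–04:00, 05:00–05:30, 07:20–07:40, 09:30–10:00.
Kira → UTC: 09:00–12:30, 13:00–15:30, 15:45–16:05.
Vera → UTC: 03:00–06:10, 08:05–09:50, 10:20–10:25.
Brynn ∩ Jun: 13:35–13:45, 14:05–14:10, 17:10–17:55.
Brynn ∩ Jun ∩ Keiko: 14:05–14:10, 17:10–17:55.
Brynn ∩ Jun ∩ Keiko ∩ Carlos: (none).
Brynn ∩ Jun ∩ Keiko ∩ Carlos ∩ Kira: (none).
Brynn ∩ Jun ∩ Keiko ∩ Carlos ∩ Kira ∩ Vera: (none).
Windows ≥ 90 min: (none).

none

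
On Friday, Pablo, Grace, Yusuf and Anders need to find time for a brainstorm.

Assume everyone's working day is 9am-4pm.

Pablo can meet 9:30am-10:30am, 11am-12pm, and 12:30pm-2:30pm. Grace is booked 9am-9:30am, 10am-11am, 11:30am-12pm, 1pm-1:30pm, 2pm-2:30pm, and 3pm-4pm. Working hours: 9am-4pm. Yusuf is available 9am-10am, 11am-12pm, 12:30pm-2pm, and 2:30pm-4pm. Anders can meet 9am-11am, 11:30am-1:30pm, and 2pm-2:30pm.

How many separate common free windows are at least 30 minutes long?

2

Grace free within 09:00–16:00: 09:30–10:00, 11:00–11:30, 12:00–13:00, 13:30–14:00, 14:30–15:00.
Pablo ∩ Grace: 09:30–10:00, 11:00–11:30, 12:30–13:00, 13:30–14:00.
Pablo ∩ Grace ∩ Yusuf: 09:30–10:00, 11:00–11:30, 12:30–13:00, 13:30–14:00.
Pablo ∩ Grace ∩ Yusuf ∩ Anders: 09:30–10:00, 12:30–13:00.
Windows ≥ 30 min: 09:30–10:00, 12:30–13:00.
That's 2 windows.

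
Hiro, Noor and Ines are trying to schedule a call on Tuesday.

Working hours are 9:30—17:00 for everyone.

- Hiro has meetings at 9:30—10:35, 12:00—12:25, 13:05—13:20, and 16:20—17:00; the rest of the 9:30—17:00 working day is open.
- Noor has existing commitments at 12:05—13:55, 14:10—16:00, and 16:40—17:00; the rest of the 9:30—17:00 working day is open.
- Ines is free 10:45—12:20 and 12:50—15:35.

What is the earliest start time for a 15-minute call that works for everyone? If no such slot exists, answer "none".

10:45

Hiro free within 09:30–17:00: 10:35–12:00, 12:25–13:05, 13:20–16:20.
Noor free within 09:30–17:00: 09:30–12:05, 13:55–14:10, 16:00–16:40.
Hiro ∩ Noor: 10:35–12:00, 13:55–14:10, 16:00–16:20.
Hiro ∩ Noor ∩ Ines: 10:45–12:00, 13:55–14:10.
Windows ≥ 15 min: 10:45–12:00, 13:55–14:10.
Earliest such window starts at 10:45.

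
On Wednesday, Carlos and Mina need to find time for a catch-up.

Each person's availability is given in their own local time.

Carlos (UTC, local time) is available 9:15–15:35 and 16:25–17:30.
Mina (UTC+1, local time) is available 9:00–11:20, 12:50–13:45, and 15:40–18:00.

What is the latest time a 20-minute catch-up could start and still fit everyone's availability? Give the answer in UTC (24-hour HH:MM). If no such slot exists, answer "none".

Carlos → UTC: 09:15–15:35, 16:25–17:30.
Mina → UTC: 08:00–10:20, 11:50–12:45, 14:40–17:00.
Carlos ∩ Mina: 09:15–10:20, 11:50–12:45, 14:40–15:35, 16:25–17:00.
Windows ≥ 20 min: 09:15–10:20, 11:50–12:45, 14:40–15:35, 16:25–17:00.
Latest start in the last window 16:25–17:00 is 17:00 − 20 min = 16:40.

16:40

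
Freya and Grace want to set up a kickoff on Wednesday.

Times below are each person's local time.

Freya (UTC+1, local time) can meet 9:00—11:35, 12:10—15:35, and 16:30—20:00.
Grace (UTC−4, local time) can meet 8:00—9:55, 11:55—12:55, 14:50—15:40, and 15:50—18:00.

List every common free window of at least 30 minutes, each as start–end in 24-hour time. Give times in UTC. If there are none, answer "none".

12:00–13:55, 15:55–16:55

Freya → UTC: 08:00–10:35, 11:10–14:35, 15:30–19:00.
Grace → UTC: 12:00–13:55, 15:55–16:55, 18:50–19:40, 19:50–22:00.
Freya ∩ Grace: 12:00–13:55, 15:55–16:55, 18:50–19:00.
Windows ≥ 30 min: 12:00–13:55, 15:55–16:55.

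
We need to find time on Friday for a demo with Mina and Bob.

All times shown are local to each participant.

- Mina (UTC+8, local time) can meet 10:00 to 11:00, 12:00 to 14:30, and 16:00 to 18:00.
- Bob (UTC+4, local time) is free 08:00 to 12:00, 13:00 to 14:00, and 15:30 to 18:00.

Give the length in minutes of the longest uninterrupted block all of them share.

150 minutes

Mina → UTC: 02:00–03:00, 04:00–06:30, 08:00–10:00.
Bob → UTC: 04:00–08:00, 09:00–10:00, 11:30–14:00.
Mina ∩ Bob: 04:00–06:30, 09:00–10:00.
Common window lengths: 150, 60 min; longest is 150.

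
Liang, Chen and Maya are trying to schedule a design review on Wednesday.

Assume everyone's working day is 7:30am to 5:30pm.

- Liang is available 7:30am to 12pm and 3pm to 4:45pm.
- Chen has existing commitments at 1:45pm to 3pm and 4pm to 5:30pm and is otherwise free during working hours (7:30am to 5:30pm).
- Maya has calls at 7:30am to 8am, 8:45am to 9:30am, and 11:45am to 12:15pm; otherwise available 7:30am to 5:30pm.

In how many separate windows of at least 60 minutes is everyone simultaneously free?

Chen free within 07:30–17:30: 07:30–13:45, 15:00–16:00.
Maya free within 07:30–17:30: 08:00–08:45, 09:30–11:45, 12:15–17:30.
Liang ∩ Chen: 07:30–12:00, 15:00–16:00.
Liang ∩ Chen ∩ Maya: 08:00–08:45, 09:30–11:45, 15:00–16:00.
Windows ≥ 60 min: 09:30–11:45, 15:00–16:00.
That's 2 windows.

2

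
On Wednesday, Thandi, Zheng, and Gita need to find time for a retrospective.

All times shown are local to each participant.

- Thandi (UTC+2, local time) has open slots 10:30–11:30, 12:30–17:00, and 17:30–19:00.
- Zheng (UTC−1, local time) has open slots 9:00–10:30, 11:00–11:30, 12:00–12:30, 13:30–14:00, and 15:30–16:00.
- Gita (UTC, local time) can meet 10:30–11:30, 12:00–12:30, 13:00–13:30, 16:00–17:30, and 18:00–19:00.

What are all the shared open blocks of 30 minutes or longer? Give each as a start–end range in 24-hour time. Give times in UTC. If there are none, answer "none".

10:30–11:30, 12:00–12:30, 13:00–13:30, 16:30–17:00

Thandi → UTC: 08:30–09:30, 10:30–15:00, 15:30–17:00.
Zheng → UTC: 10:00–11:30, 12:00–12:30, 13:00–13:30, 14:30–15:00, 16:30–17:00.
Gita → UTC: 10:30–11:30, 12:00–12:30, 13:00–13:30, 16:00–17:30, 18:00–19:00.
Thandi ∩ Zheng: 10:30–11:30, 12:00–12:30, 13:00–13:30, 14:30–15:00, 16:30–17:00.
Thandi ∩ Zheng ∩ Gita: 10:30–11:30, 12:00–12:30, 13:00–13:30, 16:30–17:00.
Windows ≥ 30 min: 10:30–11:30, 12:00–12:30, 13:00–13:30, 16:30–17:00.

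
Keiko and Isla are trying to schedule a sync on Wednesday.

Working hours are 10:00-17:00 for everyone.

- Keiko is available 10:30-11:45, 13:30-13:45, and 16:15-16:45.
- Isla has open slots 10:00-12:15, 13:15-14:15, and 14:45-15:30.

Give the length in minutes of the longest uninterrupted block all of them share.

75 minutes

Keiko ∩ Isla: 10:30–11:45, 13:30–13:45.
Common window lengths: 75, 15 min; longest is 75.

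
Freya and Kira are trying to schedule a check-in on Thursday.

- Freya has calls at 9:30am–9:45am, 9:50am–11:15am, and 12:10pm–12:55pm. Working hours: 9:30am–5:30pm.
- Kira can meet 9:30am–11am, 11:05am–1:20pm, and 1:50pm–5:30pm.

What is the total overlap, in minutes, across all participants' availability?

305 minutes

Freya free within 09:30–17:30: 09:45–09:50, 11:15–12:10, 12:55–17:30.
Freya ∩ Kira: 09:45–09:50, 11:15–12:10, 12:55–13:20, 13:50–17:30.
Total common minutes: 5 + 55 + 25 + 220 = 305.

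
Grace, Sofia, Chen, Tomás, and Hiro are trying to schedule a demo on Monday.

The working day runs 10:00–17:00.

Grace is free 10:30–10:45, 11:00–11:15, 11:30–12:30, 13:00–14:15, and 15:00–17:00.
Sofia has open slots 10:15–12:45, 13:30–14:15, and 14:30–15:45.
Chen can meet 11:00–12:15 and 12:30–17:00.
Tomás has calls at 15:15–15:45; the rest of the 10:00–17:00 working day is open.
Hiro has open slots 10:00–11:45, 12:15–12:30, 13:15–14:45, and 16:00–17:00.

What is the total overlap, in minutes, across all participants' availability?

Tomás free within 10:00–17:00: 10:00–15:15, 15:45–17:00.
Grace ∩ Sofia: 10:30–10:45, 11:00–11:15, 11:30–12:30, 13:30–14:15, 15:00–15:45.
Grace ∩ Sofia ∩ Chen: 11:00–11:15, 11:30–12:15, 13:30–14:15, 15:00–15:45.
Grace ∩ Sofia ∩ Chen ∩ Tomás: 11:00–11:15, 11:30–12:15, 13:30–14:15, 15:00–15:15.
Grace ∩ Sofia ∩ Chen ∩ Tomás ∩ Hiro: 11:00–11:15, 11:30–11:45, 13:30–14:15.
Total common minutes: 15 + 15 + 45 = 75.

75 minutes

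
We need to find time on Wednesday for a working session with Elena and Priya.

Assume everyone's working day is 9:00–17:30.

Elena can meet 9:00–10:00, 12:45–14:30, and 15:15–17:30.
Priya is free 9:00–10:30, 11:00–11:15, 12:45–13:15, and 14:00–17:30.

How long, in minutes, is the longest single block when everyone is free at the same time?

135 minutes

Elena ∩ Priya: 09:00–10:00, 12:45–13:15, 14:00–14:30, 15:15–17:30.
Common window lengths: 60, 30, 30, 135 min; longest is 135.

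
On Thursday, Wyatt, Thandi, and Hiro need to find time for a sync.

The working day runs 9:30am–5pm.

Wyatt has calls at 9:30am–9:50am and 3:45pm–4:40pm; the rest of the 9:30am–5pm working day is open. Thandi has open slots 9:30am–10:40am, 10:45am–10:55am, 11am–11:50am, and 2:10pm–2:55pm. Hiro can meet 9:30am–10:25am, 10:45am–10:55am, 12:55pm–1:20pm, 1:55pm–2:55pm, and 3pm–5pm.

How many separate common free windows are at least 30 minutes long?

2

Wyatt free within 09:30–17:00: 09:50–15:45, 16:40–17:00.
Wyatt ∩ Thandi: 09:50–10:40, 10:45–10:55, 11:00–11:50, 14:10–14:55.
Wyatt ∩ Thandi ∩ Hiro: 09:50–10:25, 10:45–10:55, 14:10–14:55.
Windows ≥ 30 min: 09:50–10:25, 14:10–14:55.
That's 2 windows.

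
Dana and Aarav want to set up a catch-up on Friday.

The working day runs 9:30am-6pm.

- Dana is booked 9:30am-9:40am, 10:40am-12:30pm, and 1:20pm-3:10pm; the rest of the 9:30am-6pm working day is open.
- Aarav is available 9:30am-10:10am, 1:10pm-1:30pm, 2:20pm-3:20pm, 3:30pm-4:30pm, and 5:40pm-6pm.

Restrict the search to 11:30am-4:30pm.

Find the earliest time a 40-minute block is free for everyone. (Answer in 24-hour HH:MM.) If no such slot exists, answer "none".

Dana free within 09:30–18:00: 09:40–10:40, 12:30–13:20, 15:10–18:00.
Dana ∩ Aarav: 09:40–10:10, 13:10–13:20, 15:10–15:20, 15:30–16:30, 17:40–18:00.
Restricted to 11:30–16:30: 13:10–13:20, 15:10–15:20, 15:30–16:30.
Windows ≥ 40 min: 15:30–16:30.
Earliest such window starts at 15:30.

15:30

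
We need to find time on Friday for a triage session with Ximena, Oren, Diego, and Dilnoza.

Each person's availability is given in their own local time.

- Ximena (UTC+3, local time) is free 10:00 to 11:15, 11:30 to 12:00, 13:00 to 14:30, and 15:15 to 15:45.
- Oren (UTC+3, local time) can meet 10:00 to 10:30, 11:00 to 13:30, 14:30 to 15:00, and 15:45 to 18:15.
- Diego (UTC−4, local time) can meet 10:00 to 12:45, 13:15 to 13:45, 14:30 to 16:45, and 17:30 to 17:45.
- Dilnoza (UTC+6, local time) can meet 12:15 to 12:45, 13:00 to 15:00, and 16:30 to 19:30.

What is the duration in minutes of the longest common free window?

Ximena → UTC: 07:00–08:15, 08:30–09:00, 10:00–11:30, 12:15–12:45.
Oren → UTC: 07:00–07:30, 08:00–10:30, 11:30–12:00, 12:45–15:15.
Diego → UTC: 14:00–16:45, 17:15–17:45, 18:30–20:45, 21:30–21:45.
Dilnoza → UTC: 06:15–06:45, 07:00–09:00, 10:30–13:30.
Ximena ∩ Oren: 07:00–07:30, 08:00–08:15, 08:30–09:00, 10:00–10:30.
Ximena ∩ Oren ∩ Diego: (none).
Ximena ∩ Oren ∩ Diego ∩ Dilnoza: (none).
No common window.

0 minutes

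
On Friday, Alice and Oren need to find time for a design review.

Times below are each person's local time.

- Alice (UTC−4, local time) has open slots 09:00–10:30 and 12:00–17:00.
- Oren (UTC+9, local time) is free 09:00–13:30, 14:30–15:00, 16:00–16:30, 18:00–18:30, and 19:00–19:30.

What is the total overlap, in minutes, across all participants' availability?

Alice → UTC: 13:00–14:30, 16:00–21:00.
Oren → UTC: 00:00–04:30, 05:30–06:00, 07:00–07:30, 09:00–09:30, 10:00–10:30.
Alice ∩ Oren: (none).
Total common minutes: 0.

0 minutes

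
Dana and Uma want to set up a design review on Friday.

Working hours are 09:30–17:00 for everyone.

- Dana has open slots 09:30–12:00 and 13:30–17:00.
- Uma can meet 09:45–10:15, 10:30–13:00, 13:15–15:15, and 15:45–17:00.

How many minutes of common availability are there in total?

300 minutes

Dana ∩ Uma: 09:45–10:15, 10:30–12:00, 13:30–15:15, 15:45–17:00.
Total common minutes: 30 + 90 + 105 + 75 = 300.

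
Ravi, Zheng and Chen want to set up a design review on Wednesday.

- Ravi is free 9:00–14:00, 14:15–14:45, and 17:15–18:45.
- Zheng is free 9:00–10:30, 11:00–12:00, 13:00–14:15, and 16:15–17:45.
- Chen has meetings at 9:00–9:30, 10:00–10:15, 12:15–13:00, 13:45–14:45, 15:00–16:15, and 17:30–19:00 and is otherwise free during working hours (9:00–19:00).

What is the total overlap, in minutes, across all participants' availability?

Chen free within 09:00–19:00: 09:30–10:00, 10:15–12:15, 13:00–13:45, 14:45–15:00, 16:15–17:30.
Ravi ∩ Zheng: 09:00–10:30, 11:00–12:00, 13:00–14:00, 17:15–17:45.
Ravi ∩ Zheng ∩ Chen: 09:30–10:00, 10:15–10:30, 11:00–12:00, 13:00–13:45, 17:15–17:30.
Total common minutes: 30 + 15 + 60 + 45 + 15 = 165.

165 minutes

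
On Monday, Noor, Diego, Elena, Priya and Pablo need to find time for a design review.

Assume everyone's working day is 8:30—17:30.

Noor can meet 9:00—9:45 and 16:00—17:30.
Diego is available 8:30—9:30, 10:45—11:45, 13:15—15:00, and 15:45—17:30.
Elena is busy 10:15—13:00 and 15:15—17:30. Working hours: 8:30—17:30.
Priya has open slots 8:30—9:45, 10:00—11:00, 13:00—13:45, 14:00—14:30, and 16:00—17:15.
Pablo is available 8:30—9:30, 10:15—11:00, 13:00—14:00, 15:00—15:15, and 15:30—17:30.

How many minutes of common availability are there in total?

Elena free within 08:30–17:30: 08:30–10:15, 13:00–15:15.
Noor ∩ Diego: 09:00–09:30, 16:00–17:30.
Noor ∩ Diego ∩ Elena: 09:00–09:30.
Noor ∩ Diego ∩ Elena ∩ Priya: 09:00–09:30.
Noor ∩ Diego ∩ Elena ∩ Priya ∩ Pablo: 09:00–09:30.
Total common minutes: 30.

30 minutes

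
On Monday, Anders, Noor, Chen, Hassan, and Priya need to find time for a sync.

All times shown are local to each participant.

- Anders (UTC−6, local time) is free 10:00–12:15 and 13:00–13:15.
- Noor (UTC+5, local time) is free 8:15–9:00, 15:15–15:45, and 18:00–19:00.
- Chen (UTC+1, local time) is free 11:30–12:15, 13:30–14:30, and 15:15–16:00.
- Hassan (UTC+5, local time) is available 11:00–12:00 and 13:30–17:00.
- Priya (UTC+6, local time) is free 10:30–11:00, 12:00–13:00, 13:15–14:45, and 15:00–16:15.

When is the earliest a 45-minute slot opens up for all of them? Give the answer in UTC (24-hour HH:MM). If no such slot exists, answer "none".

Anders → UTC: 16:00–18:15, 19:00–19:15.
Noor → UTC: 03:15–04:00, 10:15–10:45, 13:00–14:00.
Chen → UTC: 10:30–11:15, 12:30–13:30, 14:15–15:00.
Hassan → UTC: 06:00–07:00, 08:30–12:00.
Priya → UTC: 04:30–05:00, 06:00–07:00, 07:15–08:45, 09:00–10:15.
Anders ∩ Noor: (none).
Anders ∩ Noor ∩ Chen: (none).
Anders ∩ Noor ∩ Chen ∩ Hassan: (none).
Anders ∩ Noor ∩ Chen ∩ Hassan ∩ Priya: (none).
Windows ≥ 45 min: (none).

none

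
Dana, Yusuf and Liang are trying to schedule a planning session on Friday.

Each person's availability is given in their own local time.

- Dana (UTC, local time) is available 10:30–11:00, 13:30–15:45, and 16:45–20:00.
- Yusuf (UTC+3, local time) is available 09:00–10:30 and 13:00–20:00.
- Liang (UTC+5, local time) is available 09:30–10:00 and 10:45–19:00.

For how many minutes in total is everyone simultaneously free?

Dana → UTC: 10:30–11:00, 13:30–15:45, 16:45–20:00.
Yusuf → UTC: 06:00–07:30, 10:00–17:00.
Liang → UTC: 04:30–05:00, 05:45–14:00.
Dana ∩ Yusuf: 10:30–11:00, 13:30–15:45, 16:45–17:00.
Dana ∩ Yusuf ∩ Liang: 10:30–11:00, 13:30–14:00.
Total common minutes: 30 + 30 = 60.

60 minutes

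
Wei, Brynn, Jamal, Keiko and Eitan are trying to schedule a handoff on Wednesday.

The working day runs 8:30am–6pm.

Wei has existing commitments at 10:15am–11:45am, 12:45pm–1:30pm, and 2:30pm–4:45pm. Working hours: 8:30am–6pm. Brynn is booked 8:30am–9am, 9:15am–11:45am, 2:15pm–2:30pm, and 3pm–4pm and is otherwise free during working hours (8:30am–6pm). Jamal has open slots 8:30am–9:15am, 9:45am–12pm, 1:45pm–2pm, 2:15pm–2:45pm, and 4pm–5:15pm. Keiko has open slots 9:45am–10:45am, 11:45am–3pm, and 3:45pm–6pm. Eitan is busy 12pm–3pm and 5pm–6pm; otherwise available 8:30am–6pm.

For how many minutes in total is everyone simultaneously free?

30 minutes

Wei free within 08:30–18:00: 08:30–10:15, 11:45–12:45, 13:30–14:30, 16:45–18:00.
Brynn free within 08:30–18:00: 09:00–09:15, 11:45–14:15, 14:30–15:00, 16:00–18:00.
Eitan free within 08:30–18:00: 08:30–12:00, 15:00–17:00.
Wei ∩ Brynn: 09:00–09:15, 11:45–12:45, 13:30–14:15, 16:45–18:00.
Wei ∩ Brynn ∩ Jamal: 09:00–09:15, 11:45–12:00, 13:45–14:00, 16:45–17:15.
Wei ∩ Brynn ∩ Jamal ∩ Keiko: 11:45–12:00, 13:45–14:00, 16:45–17:15.
Wei ∩ Brynn ∩ Jamal ∩ Keiko ∩ Eitan: 11:45–12:00, 16:45–17:00.
Total common minutes: 15 + 15 = 30.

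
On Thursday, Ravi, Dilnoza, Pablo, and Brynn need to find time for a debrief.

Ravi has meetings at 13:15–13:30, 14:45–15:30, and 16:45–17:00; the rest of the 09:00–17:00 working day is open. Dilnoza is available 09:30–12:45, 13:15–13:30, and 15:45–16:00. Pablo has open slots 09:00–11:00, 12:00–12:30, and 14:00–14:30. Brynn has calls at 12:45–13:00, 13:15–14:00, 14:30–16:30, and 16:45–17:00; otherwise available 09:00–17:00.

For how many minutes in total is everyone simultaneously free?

Ravi free within 09:00–17:00: 09:00–13:15, 13:30–14:45, 15:30–16:45.
Brynn free within 09:00–17:00: 09:00–12:45, 13:00–13:15, 14:00–14:30, 16:30–16:45.
Ravi ∩ Dilnoza: 09:30–12:45, 15:45–16:00.
Ravi ∩ Dilnoza ∩ Pablo: 09:30–11:00, 12:00–12:30.
Ravi ∩ Dilnoza ∩ Pablo ∩ Brynn: 09:30–11:00, 12:00–12:30.
Total common minutes: 90 + 30 = 120.

120 minutes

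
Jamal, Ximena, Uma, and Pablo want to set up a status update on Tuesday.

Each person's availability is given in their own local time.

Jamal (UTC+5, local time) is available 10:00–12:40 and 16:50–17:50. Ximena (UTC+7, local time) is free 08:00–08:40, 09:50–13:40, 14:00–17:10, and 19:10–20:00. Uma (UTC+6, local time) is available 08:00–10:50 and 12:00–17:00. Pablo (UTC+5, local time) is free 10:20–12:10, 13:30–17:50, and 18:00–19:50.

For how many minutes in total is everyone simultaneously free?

50 minutes

Jamal → UTC: 05:00–07:40, 11:50–12:50.
Ximena → UTC: 01:00–01:40, 02:50–06:40, 07:00–10:10, 12:10–13:00.
Uma → UTC: 02:00–04:50, 06:00–11:00.
Pablo → UTC: 05:20–07:10, 08:30–12:50, 13:00–14:50.
Jamal ∩ Ximena: 05:00–06:40, 07:00–07:40, 12:10–12:50.
Jamal ∩ Ximena ∩ Uma: 06:00–06:40, 07:00–07:40.
Jamal ∩ Ximena ∩ Uma ∩ Pablo: 06:00–06:40, 07:00–07:10.
Total common minutes: 40 + 10 = 50.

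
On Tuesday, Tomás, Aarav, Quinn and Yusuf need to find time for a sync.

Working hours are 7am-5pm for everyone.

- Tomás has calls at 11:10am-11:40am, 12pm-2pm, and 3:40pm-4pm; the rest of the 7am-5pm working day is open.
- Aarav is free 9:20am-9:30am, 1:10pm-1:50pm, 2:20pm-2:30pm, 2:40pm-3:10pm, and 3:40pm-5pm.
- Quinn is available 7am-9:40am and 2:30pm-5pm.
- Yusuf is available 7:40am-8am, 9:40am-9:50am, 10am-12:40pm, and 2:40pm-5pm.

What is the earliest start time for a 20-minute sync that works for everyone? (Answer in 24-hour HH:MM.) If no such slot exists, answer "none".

Tomás free within 07:00–17:00: 07:00–11:10, 11:40–12:00, 14:00–15:40, 16:00–17:00.
Tomás ∩ Aarav: 09:20–09:30, 14:20–14:30, 14:40–15:10, 16:00–17:00.
Tomás ∩ Aarav ∩ Quinn: 09:20–09:30, 14:40–15:10, 16:00–17:00.
Tomás ∩ Aarav ∩ Quinn ∩ Yusuf: 14:40–15:10, 16:00–17:00.
Windows ≥ 20 min: 14:40–15:10, 16:00–17:00.
Earliest such window starts at 14:40.

14:40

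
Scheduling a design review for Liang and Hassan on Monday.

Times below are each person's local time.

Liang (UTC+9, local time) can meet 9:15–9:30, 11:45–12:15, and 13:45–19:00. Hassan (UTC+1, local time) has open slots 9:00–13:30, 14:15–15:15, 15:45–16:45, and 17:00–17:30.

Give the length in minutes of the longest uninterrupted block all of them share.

120 minutes

Liang → UTC: 00:15–00:30, 02:45–03:15, 04:45–10:00.
Hassan → UTC: 08:00–12:30, 13:15–14:15, 14:45–15:45, 16:00–16:30.
Liang ∩ Hassan: 08:00–10:00.
Single common window of 120 minutes.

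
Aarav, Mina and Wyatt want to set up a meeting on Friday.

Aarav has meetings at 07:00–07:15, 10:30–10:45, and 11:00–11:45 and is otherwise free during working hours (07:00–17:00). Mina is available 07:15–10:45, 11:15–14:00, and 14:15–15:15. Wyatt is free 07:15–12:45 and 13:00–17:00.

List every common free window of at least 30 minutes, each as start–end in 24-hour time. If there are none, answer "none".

Aarav free within 07:00–17:00: 07:15–10:30, 10:45–11:00, 11:45–17:00.
Aarav ∩ Mina: 07:15–10:30, 11:45–14:00, 14:15–15:15.
Aarav ∩ Mina ∩ Wyatt: 07:15–10:30, 11:45–12:45, 13:00–14:00, 14:15–15:15.
Windows ≥ 30 min: 07:15–10:30, 11:45–12:45, 13:00–14:00, 14:15–15:15.

07:15–10:30, 11:45–12:45, 13:00–14:00, 14:15–15:15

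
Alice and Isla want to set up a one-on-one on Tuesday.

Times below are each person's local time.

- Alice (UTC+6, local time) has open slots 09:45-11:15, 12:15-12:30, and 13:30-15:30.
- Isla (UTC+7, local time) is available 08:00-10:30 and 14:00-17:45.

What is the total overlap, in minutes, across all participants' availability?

120 minutes

Alice → UTC: 03:45–05:15, 06:15–06:30, 07:30–09:30.
Isla → UTC: 01:00–03:30, 07:00–10:45.
Alice ∩ Isla: 07:30–09:30.
Total common minutes: 120.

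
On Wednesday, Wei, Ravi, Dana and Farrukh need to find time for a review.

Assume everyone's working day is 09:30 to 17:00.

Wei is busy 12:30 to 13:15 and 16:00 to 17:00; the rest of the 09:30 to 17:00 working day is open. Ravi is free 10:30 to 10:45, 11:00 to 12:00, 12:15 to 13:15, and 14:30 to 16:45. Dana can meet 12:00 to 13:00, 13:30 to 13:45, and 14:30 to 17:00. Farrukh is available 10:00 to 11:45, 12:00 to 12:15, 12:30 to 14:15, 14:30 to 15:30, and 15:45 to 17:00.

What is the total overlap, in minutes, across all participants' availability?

Wei free within 09:30–17:00: 09:30–12:30, 13:15–16:00.
Wei ∩ Ravi: 10:30–10:45, 11:00–12:00, 12:15–12:30, 14:30–16:00.
Wei ∩ Ravi ∩ Dana: 12:15–12:30, 14:30–16:00.
Wei ∩ Ravi ∩ Dana ∩ Farrukh: 14:30–15:30, 15:45–16:00.
Total common minutes: 60 + 15 = 75.

75 minutes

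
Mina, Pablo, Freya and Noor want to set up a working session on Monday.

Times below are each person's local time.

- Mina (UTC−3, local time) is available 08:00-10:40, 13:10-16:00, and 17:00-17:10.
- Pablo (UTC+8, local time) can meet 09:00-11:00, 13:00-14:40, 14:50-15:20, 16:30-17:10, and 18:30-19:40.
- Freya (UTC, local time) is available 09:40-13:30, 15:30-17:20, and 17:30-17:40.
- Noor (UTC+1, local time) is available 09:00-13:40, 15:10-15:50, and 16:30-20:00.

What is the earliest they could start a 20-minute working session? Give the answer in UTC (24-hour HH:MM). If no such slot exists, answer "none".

Mina → UTC: 11:00–13:40, 16:10–19:00, 20:00–20:10.
Pablo → UTC: 01:00–03:00, 05:00–06:40, 06:50–07:20, 08:30–09:10, 10:30–11:40.
Freya → UTC: 09:40–13:30, 15:30–17:20, 17:30–17:40.
Noor → UTC: 08:00–12:40, 14:10–14:50, 15:30–19:00.
Mina ∩ Pablo: 11:00–11:40.
Mina ∩ Pablo ∩ Freya: 11:00–11:40.
Mina ∩ Pablo ∩ Freya ∩ Noor: 11:00–11:40.
Windows ≥ 20 min: 11:00–11:40.
Earliest such window starts at 11:00.

11:00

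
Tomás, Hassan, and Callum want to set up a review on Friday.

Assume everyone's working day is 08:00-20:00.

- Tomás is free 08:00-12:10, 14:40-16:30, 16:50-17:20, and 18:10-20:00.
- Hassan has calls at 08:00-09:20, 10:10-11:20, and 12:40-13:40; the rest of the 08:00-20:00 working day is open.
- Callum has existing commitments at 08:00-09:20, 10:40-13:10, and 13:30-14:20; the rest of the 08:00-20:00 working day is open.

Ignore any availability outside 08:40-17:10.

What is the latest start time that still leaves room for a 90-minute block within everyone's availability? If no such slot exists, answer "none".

Hassan free within 08:00–20:00: 09:20–10:10, 11:20–12:40, 13:40–20:00.
Callum free within 08:00–20:00: 09:20–10:40, 13:10–13:30, 14:20–20:00.
Tomás ∩ Hassan: 09:20–10:10, 11:20–12:10, 14:40–16:30, 16:50–17:20, 18:10–20:00.
Tomás ∩ Hassan ∩ Callum: 09:20–10:10, 14:40–16:30, 16:50–17:20, 18:10–20:00.
Restricted to 08:40–17:10: 09:20–10:10, 14:40–16:30, 16:50–17:10.
Windows ≥ 90 min: 14:40–16:30.
Latest start in the last window 14:40–16:30 is 16:30 − 90 min = 15:00.

15:00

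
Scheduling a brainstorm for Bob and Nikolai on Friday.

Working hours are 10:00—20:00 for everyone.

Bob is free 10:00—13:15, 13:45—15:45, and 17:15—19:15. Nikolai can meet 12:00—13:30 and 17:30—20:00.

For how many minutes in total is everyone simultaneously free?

180 minutes

Bob ∩ Nikolai: 12:00–13:15, 17:30–19:15.
Total common minutes: 75 + 105 = 180.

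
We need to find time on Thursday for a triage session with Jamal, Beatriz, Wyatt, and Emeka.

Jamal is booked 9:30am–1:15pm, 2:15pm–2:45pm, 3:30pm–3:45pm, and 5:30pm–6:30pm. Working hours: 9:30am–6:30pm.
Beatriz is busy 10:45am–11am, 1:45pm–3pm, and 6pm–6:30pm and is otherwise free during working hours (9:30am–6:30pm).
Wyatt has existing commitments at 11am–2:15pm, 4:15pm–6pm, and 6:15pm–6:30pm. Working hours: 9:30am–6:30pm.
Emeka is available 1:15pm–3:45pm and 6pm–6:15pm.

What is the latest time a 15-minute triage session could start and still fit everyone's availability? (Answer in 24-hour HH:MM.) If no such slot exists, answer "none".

15:15

Jamal free within 09:30–18:30: 13:15–14:15, 14:45–15:30, 15:45–17:30.
Beatriz free within 09:30–18:30: 09:30–10:45, 11:00–13:45, 15:00–18:00.
Wyatt free within 09:30–18:30: 09:30–11:00, 14:15–16:15, 18:00–18:15.
Jamal ∩ Beatriz: 13:15–13:45, 15:00–15:30, 15:45–17:30.
Jamal ∩ Beatriz ∩ Wyatt: 15:00–15:30, 15:45–16:15.
Jamal ∩ Beatriz ∩ Wyatt ∩ Emeka: 15:00–15:30.
Windows ≥ 15 min: 15:00–15:30.
Latest start in the last window 15:00–15:30 is 15:30 − 15 min = 15:15.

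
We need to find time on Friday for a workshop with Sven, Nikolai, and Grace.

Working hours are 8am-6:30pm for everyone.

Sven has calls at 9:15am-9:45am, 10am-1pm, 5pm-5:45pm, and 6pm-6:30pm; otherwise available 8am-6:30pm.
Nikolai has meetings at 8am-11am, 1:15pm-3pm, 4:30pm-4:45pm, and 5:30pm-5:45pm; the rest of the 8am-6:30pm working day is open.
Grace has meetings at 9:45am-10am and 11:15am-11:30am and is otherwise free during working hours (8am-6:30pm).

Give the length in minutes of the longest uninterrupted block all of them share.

Sven free within 08:00–18:30: 08:00–09:15, 09:45–10:00, 13:00–17:00, 17:45–18:00.
Nikolai free within 08:00–18:30: 11:00–13:15, 15:00–16:30, 16:45–17:30, 17:45–18:30.
Grace free within 08:00–18:30: 08:00–09:45, 10:00–11:15, 11:30–18:30.
Sven ∩ Nikolai: 13:00–13:15, 15:00–16:30, 16:45–17:00, 17:45–18:00.
Sven ∩ Nikolai ∩ Grace: 13:00–13:15, 15:00–16:30, 16:45–17:00, 17:45–18:00.
Common window lengths: 15, 90, 15, 15 min; longest is 90.

90 minutes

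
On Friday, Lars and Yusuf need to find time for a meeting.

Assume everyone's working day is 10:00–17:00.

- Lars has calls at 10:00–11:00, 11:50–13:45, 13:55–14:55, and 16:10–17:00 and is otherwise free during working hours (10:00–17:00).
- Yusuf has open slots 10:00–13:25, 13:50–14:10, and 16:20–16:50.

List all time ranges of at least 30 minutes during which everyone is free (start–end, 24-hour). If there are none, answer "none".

11:00–11:50

Lars free within 10:00–17:00: 11:00–11:50, 13:45–13:55, 14:55–16:10.
Lars ∩ Yusuf: 11:00–11:50, 13:50–13:55.
Windows ≥ 30 min: 11:00–11:50.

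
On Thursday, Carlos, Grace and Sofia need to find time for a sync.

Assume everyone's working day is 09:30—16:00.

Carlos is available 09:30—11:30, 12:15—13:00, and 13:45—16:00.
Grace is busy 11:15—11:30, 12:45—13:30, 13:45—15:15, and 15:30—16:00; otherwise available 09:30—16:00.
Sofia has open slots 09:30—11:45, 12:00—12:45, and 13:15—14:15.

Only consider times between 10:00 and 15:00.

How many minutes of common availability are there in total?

Grace free within 09:30–16:00: 09:30–11:15, 11:30–12:45, 13:30–13:45, 15:15–15:30.
Carlos ∩ Grace: 09:30–11:15, 12:15–12:45, 15:15–15:30.
Carlos ∩ Grace ∩ Sofia: 09:30–11:15, 12:15–12:45.
Restricted to 10:00–15:00: 10:00–11:15, 12:15–12:45.
Total common minutes: 75 + 30 = 105.

105 minutes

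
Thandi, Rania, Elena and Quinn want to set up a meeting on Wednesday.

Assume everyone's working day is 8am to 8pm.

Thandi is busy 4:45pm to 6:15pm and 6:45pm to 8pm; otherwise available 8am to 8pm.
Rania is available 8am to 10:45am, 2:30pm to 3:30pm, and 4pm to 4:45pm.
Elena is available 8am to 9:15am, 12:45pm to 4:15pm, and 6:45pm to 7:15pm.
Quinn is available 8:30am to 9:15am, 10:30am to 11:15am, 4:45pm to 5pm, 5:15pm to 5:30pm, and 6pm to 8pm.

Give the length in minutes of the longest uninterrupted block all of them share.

45 minutes

Thandi free within 08:00–20:00: 08:00–16:45, 18:15–18:45.
Thandi ∩ Rania: 08:00–10:45, 14:30–15:30, 16:00–16:45.
Thandi ∩ Rania ∩ Elena: 08:00–09:15, 14:30–15:30, 16:00–16:15.
Thandi ∩ Rania ∩ Elena ∩ Quinn: 08:30–09:15.
Single common window of 45 minutes.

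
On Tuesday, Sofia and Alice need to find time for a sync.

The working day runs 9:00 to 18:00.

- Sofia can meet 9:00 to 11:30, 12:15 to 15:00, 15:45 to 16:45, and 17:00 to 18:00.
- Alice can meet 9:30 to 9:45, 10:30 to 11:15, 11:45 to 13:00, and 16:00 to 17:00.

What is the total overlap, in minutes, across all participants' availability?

Sofia ∩ Alice: 09:30–09:45, 10:30–11:15, 12:15–13:00, 16:00–16:45.
Total common minutes: 15 + 45 + 45 + 45 = 150.

150 minutes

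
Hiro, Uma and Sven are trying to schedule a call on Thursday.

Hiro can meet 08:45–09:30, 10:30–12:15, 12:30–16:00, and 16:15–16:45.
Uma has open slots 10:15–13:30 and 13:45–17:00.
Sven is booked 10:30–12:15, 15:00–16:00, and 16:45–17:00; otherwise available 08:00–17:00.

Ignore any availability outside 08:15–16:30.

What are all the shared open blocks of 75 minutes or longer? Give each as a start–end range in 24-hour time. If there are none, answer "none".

13:45–15:00

Sven free within 08:00–17:00: 08:00–10:30, 12:15–15:00, 16:00–16:45.
Hiro ∩ Uma: 10:30–12:15, 12:30–13:30, 13:45–16:00, 16:15–16:45.
Hiro ∩ Uma ∩ Sven: 12:30–13:30, 13:45–15:00, 16:15–16:45.
Restricted to 08:15–16:30: 12:30–13:30, 13:45–15:00, 16:15–16:30.
Windows ≥ 75 min: 13:45–15:00.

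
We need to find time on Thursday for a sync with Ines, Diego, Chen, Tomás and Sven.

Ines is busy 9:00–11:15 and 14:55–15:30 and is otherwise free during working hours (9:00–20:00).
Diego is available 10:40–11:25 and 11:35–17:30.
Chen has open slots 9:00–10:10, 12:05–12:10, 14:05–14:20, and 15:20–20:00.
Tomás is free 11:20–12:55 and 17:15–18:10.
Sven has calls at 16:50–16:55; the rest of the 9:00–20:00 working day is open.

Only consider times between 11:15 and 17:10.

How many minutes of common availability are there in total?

Ines free within 09:00–20:00: 11:15–14:55, 15:30–20:00.
Sven free within 09:00–20:00: 09:00–16:50, 16:55–20:00.
Ines ∩ Diego: 11:15–11:25, 11:35–14:55, 15:30–17:30.
Ines ∩ Diego ∩ Chen: 12:05–12:10, 14:05–14:20, 15:30–17:30.
Ines ∩ Diego ∩ Chen ∩ Tomás: 12:05–12:10, 17:15–17:30.
Ines ∩ Diego ∩ Chen ∩ Tomás ∩ Sven: 12:05–12:10, 17:15–17:30.
Restricted to 11:15–17:10: 12:05–12:10.
Total common minutes: 5.

5 minutes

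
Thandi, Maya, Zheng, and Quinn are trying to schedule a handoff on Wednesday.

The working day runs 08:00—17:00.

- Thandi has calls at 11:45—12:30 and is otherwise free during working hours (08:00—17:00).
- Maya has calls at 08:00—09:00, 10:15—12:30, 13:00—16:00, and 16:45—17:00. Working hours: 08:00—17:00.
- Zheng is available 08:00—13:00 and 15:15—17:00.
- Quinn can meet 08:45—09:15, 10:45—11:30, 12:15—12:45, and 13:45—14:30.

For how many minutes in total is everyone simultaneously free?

30 minutes

Thandi free within 08:00–17:00: 08:00–11:45, 12:30–17:00.
Maya free within 08:00–17:00: 09:00–10:15, 12:30–13:00, 16:00–16:45.
Thandi ∩ Maya: 09:00–10:15, 12:30–13:00, 16:00–16:45.
Thandi ∩ Maya ∩ Zheng: 09:00–10:15, 12:30–13:00, 16:00–16:45.
Thandi ∩ Maya ∩ Zheng ∩ Quinn: 09:00–09:15, 12:30–12:45.
Total common minutes: 15 + 15 = 30.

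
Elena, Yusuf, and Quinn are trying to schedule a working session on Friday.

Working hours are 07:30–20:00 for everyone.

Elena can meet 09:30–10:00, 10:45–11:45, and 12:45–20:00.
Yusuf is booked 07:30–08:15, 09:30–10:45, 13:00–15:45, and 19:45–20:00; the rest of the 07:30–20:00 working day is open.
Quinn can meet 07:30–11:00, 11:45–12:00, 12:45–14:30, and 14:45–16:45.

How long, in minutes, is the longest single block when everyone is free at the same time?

60 minutes

Yusuf free within 07:30–20:00: 08:15–09:30, 10:45–13:00, 15:45–19:45.
Elena ∩ Yusuf: 10:45–11:45, 12:45–13:00, 15:45–19:45.
Elena ∩ Yusuf ∩ Quinn: 10:45–11:00, 12:45–13:00, 15:45–16:45.
Common window lengths: 15, 15, 60 min; longest is 60.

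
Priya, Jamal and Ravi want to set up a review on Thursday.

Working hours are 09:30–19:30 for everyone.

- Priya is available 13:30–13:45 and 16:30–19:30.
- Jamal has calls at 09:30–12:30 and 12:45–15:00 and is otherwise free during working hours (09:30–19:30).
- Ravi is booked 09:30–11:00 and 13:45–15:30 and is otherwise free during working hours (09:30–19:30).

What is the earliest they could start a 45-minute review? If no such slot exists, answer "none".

Jamal free within 09:30–19:30: 12:30–12:45, 15:00–19:30.
Ravi free within 09:30–19:30: 11:00–13:45, 15:30–19:30.
Priya ∩ Jamal: 16:30–19:30.
Priya ∩ Jamal ∩ Ravi: 16:30–19:30.
Windows ≥ 45 min: 16:30–19:30.
Earliest such window starts at 16:30.

16:30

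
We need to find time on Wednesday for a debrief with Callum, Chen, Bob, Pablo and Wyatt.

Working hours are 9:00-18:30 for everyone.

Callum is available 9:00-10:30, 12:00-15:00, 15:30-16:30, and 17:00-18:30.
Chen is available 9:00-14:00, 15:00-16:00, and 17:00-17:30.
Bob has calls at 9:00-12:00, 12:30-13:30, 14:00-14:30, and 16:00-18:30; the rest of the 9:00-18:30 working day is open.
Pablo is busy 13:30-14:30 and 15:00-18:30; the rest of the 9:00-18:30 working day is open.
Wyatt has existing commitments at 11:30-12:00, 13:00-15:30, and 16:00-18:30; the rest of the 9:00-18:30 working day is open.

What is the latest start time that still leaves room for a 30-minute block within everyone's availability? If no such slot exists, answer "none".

12:00

Bob free within 09:00–18:30: 12:00–12:30, 13:30–14:00, 14:30–16:00.
Pablo free within 09:00–18:30: 09:00–13:30, 14:30–15:00.
Wyatt free within 09:00–18:30: 09:00–11:30, 12:00–13:00, 15:30–16:00.
Callum ∩ Chen: 09:00–10:30, 12:00–14:00, 15:30–16:00, 17:00–17:30.
Callum ∩ Chen ∩ Bob: 12:00–12:30, 13:30–14:00, 15:30–16:00.
Callum ∩ Chen ∩ Bob ∩ Pablo: 12:00–12:30.
Callum ∩ Chen ∩ Bob ∩ Pablo ∩ Wyatt: 12:00–12:30.
Windows ≥ 30 min: 12:00–12:30.
Latest start in the last window 12:00–12:30 is 12:30 − 30 min = 12:00.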